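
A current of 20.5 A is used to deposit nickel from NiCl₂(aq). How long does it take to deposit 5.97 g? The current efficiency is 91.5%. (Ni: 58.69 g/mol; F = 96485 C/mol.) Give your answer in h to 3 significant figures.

0.291 h

n(Ni) = 5.97 / 58.69 = 0.1017 mol
Ni²⁺ + 2e⁻ → Ni, so n(e⁻) = 2 × 0.1017 = 0.2034 mol
Q = 0.2034 × 96485 / 0.915 = 21450 C
t = Q / I = 21450 / 20.5 = 1046 s = 0.291 h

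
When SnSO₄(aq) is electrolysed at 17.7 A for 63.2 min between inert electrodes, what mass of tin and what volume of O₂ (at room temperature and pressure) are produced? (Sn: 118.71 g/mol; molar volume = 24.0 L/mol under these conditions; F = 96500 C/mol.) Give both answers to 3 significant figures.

41.3 g Sn; 4.17 L O₂

Q = 17.7 × 3792 = 67120 C; n(e⁻) = 67120 / 96500 = 0.6955 mol
Cathode: Sn²⁺ + 2e⁻ → Sn → n(Sn) = 0.6955/2 = 0.3478 mol → 41.3 g
Anode: 2H₂O → O₂ + 4H⁺ + 4e⁻ → n(O₂) = 0.6955/4 = 0.1739 mol → 4.17 L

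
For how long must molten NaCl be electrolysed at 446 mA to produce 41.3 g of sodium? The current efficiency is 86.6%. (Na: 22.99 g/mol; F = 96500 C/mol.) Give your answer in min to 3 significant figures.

n(Na) = 41.3 / 22.99 = 1.796 mol
Na⁺ + e⁻ → Na, so n(e⁻) = 1.796 mol
Q = 1.796 × 96500 / 0.866 = 2.001×10^5 C
t = Q / I = 2.001×10^5 / 0.446 = 4.487×10^5 s = 7480 min

7480 min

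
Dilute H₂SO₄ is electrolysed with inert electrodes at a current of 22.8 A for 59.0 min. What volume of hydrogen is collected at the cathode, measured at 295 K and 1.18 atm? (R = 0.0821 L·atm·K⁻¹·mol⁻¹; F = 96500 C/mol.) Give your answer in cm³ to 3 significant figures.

8580 cm³

Q = 22.8 A × 3540 s = 80710 C
Moles of electrons = 80710 / 96500 = 0.8364 mol
2H⁺ + 2e⁻ → H₂, so n(H₂) = 0.8364 / 2 = 0.4182 mol
V = nRT/P = 0.4182 × 0.0821 × 295 / 1.18 = 8.584 L
= 8580 cm³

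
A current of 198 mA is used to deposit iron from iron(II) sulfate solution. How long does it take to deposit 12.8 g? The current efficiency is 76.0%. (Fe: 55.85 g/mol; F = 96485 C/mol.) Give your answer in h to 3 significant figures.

81.6 h

n(Fe) = 12.8 / 55.85 = 0.2292 mol
Fe²⁺ + 2e⁻ → Fe, so n(e⁻) = 2 × 0.2292 = 0.4584 mol
Q = 0.4584 × 96485 / 0.760 = 58200 C
t = Q / I = 58200 / 0.198 = 2.939×10^5 s = 81.6 h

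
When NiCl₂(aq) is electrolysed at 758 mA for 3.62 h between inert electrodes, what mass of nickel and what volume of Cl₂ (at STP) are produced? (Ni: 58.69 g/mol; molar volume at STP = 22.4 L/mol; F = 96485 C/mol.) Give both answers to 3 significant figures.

3.00 g Ni; 1.15 L Cl₂

Q = 0.758 × 13032 = 9878 C; n(e⁻) = 9878 / 96485 = 0.1024 mol
Cathode: Ni²⁺ + 2e⁻ → Ni → n(Ni) = 0.1024/2 = 0.05120 mol → 3.00 g
Anode: 2Cl⁻ → Cl₂ + 2e⁻ → n(Cl₂) = 0.1024/2 = 0.05120 mol → 1.15 L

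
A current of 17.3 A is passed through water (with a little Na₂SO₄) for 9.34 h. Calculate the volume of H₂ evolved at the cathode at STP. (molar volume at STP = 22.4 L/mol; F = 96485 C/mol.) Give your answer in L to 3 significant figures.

Q = It = 17.3 × 33624 = 5.817×10^5 C
Moles of electrons = 5.817×10^5 / 96485 = 6.029 mol
2H⁺ + 2e⁻ → H₂, so n(H₂) = 6.029 / 2 = 3.015 mol
V = 3.015 × 22.4 = 67.54 L

67.5 L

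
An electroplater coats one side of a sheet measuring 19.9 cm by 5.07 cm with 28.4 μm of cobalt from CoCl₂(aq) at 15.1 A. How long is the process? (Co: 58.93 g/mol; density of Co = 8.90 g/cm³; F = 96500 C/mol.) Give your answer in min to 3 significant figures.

Plated area = 19.9 × 5.07 = 100.9 cm²
Volume = 100.9 × 28.4×10⁻⁴ cm = 0.2866 cm³
m(Co) = 0.2866 × 8.90 = 2.551 g
n(Co) = 2.551 / 58.93 = 0.04329 mol; n(e⁻) = 2 × 0.04329 = 0.08658 mol
Q = 0.08658 × 96500 = 8355 C
t = 8355 / 15.1 = 553.3 s = 9.22 min

9.22 min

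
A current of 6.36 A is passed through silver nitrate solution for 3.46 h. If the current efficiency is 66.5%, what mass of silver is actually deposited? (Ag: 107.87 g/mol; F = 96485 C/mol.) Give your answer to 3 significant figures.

Q = 6.36 × 12456 = 79220 C
n(e⁻) = 79220 / 96485 = 0.8211 mol
Ag⁺ + e⁻ → Ag, so theoretical m(Ag) = 0.8211 × 107.87 = 88.57 g
Actual mass = 66.5% × 88.57 = 58.9 g

58.9 g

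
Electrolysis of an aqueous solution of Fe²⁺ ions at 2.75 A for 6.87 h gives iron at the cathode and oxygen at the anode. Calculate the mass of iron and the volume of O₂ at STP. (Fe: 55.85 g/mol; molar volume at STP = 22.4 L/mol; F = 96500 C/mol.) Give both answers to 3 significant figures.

19.7 g Fe; 3.95 L O₂

Q = 2.75 × 24732 = 68010 C; n(e⁻) = 68010 / 96500 = 0.7048 mol
Cathode: Fe²⁺ + 2e⁻ → Fe → n(Fe) = 0.7048/2 = 0.3524 mol → 19.7 g
Anode: 2H₂O → O₂ + 4H⁺ + 4e⁻ → n(O₂) = 0.7048/4 = 0.1762 mol → 3.95 L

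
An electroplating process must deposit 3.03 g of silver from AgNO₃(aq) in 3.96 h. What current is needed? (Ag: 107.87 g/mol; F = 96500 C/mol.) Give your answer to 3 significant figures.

0.190 A

n(Ag) = 3.03 / 107.87 = 0.02809 mol
Ag⁺ + e⁻ → Ag, so n(e⁻) = 0.02809 mol
Q = 0.02809 × 96500 = 2711 C
I = Q / t = 2711 / 14256 s = 0.190 A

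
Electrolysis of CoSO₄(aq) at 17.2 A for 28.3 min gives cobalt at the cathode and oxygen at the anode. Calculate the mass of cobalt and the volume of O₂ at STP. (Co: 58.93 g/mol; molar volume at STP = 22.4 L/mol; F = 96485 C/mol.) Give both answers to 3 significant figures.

Q = 17.2 × 1698 = 29210 C; n(e⁻) = 29210 / 96485 = 0.3027 mol
Cathode: Co²⁺ + 2e⁻ → Co → n(Co) = 0.3027/2 = 0.1514 mol → 8.92 g
Anode: 2H₂O → O₂ + 4H⁺ + 4e⁻ → n(O₂) = 0.3027/4 = 0.07568 mol → 1.70 L

8.92 g Co; 1.70 L O₂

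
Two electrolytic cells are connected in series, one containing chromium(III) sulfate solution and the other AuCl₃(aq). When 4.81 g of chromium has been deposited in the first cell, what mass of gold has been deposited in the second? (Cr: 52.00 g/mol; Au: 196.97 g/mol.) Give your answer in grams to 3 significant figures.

n(Cr) = 4.81 / 52.00 = 0.09250 mol
Cr³⁺ + 3e⁻ → Cr, so n(e⁻) = 3 × 0.09250 = 0.2775 mol
In series, the same 0.2775 mol of electrons flows through the second cell.
Au³⁺ + 3e⁻ → Au, so n(Au) = 0.2775 / 3 = 0.09250 mol
m(Au) = 0.09250 × 196.97 = 18.2 g

18.2 g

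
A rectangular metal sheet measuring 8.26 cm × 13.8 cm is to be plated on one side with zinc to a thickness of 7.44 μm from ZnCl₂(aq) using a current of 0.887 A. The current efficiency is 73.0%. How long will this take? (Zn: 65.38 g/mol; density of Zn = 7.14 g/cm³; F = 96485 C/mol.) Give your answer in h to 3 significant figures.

Plated area = 8.26 × 13.8 = 114.0 cm²
Volume = 114.0 × 7.44×10⁻⁴ cm = 0.08482 cm³
m(Zn) = 0.08482 × 7.14 = 0.6056 g
n(Zn) = 0.6056 / 65.38 = 0.009263 mol; n(e⁻) = 2 × 0.009263 = 0.01853 mol
Q = 0.01853 × 96485 / 0.730 = 2449 C
t = 2449 / 0.887 = 2761 s = 0.767 h

0.767 h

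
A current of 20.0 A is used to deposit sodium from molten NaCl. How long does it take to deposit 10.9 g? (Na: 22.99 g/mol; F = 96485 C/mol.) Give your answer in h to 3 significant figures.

0.635 h

n(Na) = 10.9 / 22.99 = 0.4741 mol
Na⁺ + e⁻ → Na, so n(e⁻) = 0.4741 mol
Q = 0.4741 × 96485 = 45740 C
t = Q / I = 45740 / 20.0 = 2287 s = 0.635 h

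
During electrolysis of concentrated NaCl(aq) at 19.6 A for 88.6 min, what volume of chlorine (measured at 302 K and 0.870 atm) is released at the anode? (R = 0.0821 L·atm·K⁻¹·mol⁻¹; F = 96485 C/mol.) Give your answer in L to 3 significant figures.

15.4 L

Q = 19.6 A × 5316 s = 1.042×10^5 C
n(e⁻) = 1.042×10^5 / 96485 = 1.080 mol
2Cl⁻ → Cl₂ + 2e⁻, so n(Cl₂) = 1.080 / 2 = 0.5400 mol
V = nRT/P = 0.5400 × 0.0821 × 302 / 0.870 = 15.39 L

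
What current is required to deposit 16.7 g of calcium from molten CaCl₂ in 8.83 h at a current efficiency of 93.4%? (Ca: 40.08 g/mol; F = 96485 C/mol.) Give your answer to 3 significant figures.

n(Ca) = 16.7 / 40.08 = 0.4167 mol
Ca²⁺ + 2e⁻ → Ca, so n(e⁻) = 2 × 0.4167 = 0.8334 mol
Q = 0.8334 × 96485 / 0.934 = 86090 C
I = Q / t = 86090 / 31788 s = 2.71 A

2.71 A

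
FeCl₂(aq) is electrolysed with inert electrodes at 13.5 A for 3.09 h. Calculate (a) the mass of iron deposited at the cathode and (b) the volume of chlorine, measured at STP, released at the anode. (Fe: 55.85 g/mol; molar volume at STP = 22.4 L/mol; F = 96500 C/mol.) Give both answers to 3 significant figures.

Q = 13.5 × 11124 = 1.502×10^5 C; n(e⁻) = 1.502×10^5 / 96500 = 1.556 mol
Cathode: Fe²⁺ + 2e⁻ → Fe → n(Fe) = 1.556/2 = 0.7780 mol → 43.5 g
Anode: 2Cl⁻ → Cl₂ + 2e⁻ → n(Cl₂) = 1.556/2 = 0.7780 mol → 17.4 L

43.5 g Fe; 17.4 L Cl₂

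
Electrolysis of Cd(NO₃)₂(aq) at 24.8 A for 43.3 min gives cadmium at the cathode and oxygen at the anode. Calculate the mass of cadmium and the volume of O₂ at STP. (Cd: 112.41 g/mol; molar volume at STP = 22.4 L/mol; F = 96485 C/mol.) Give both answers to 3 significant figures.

37.5 g Cd; 3.74 L O₂

Q = 24.8 × 2598 = 64430 C; n(e⁻) = 64430 / 96485 = 0.6678 mol
Cathode: Cd²⁺ + 2e⁻ → Cd → n(Cd) = 0.6678/2 = 0.3339 mol → 37.5 g
Anode: 2H₂O → O₂ + 4H⁺ + 4e⁻ → n(O₂) = 0.6678/4 = 0.1670 mol → 3.74 L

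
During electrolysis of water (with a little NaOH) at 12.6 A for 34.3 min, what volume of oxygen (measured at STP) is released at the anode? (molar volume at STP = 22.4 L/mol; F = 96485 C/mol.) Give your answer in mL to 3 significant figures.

Q = It = 12.6 × 2058 = 25930 C
n(e⁻) = 25930 / 96485 = 0.2687 mol
2H₂O → O₂ + 4H⁺ + 4e⁻, so n(O₂) = 0.2687 / 4 = 0.06718 mol
V = 0.06718 × 22.4 = 1.505 L
= 1510 mL

1510 mL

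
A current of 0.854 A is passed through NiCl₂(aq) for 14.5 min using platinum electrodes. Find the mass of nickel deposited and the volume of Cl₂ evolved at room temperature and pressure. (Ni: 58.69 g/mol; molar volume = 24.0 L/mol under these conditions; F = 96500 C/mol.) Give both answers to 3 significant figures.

Q = 0.854 × 870 = 743.0 C; n(e⁻) = 743.0 / 96500 = 0.007699 mol
Cathode: Ni²⁺ + 2e⁻ → Ni → n(Ni) = 0.007699/2 = 0.003850 mol → 0.226 g
Anode: 2Cl⁻ → Cl₂ + 2e⁻ → n(Cl₂) = 0.007699/2 = 0.003850 mol → 0.0924 L

0.226 g Ni; 0.0924 L Cl₂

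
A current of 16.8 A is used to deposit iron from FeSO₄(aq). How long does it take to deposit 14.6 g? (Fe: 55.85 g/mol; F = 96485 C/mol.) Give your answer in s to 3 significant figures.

n(Fe) = 14.6 / 55.85 = 0.2614 mol
Fe²⁺ + 2e⁻ → Fe, so n(e⁻) = 2 × 0.2614 = 0.5228 mol
Q = 0.5228 × 96485 = 50440 C
t = Q / I = 50440 / 16.8 = 3002 s

3000 s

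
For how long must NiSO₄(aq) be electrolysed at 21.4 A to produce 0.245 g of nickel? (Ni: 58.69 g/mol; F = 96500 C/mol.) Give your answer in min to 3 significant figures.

0.627 min

n(Ni) = 0.245 / 58.69 = 0.004174 mol
Ni²⁺ + 2e⁻ → Ni, so n(e⁻) = 2 × 0.004174 = 0.008348 mol
Q = 0.008348 × 96500 = 805.6 C
t = Q / I = 805.6 / 21.4 = 37.64 s = 0.627 min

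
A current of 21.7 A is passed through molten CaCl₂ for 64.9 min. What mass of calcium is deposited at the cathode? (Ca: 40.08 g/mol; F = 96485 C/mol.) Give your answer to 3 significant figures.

17.6 g

Q = 21.7 A × 3894 s = 84500 C
n(e⁻) = 84500 / 96485 = 0.8758 mol
Ca²⁺ + 2e⁻ → Ca, so n(Ca) = 0.8758 / 2 = 0.4379 mol
m = 0.4379 × 40.08 = 17.6 g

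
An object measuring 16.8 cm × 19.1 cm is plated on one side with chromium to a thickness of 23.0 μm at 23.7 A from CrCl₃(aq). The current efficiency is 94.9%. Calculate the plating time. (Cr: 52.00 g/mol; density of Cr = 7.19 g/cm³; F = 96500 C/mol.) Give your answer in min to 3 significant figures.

Plated area = 16.8 × 19.1 = 320.9 cm²
Volume = 320.9 × 23.0×10⁻⁴ cm = 0.7381 cm³
m(Cr) = 0.7381 × 7.19 = 5.307 g
n(Cr) = 5.307 / 52.00 = 0.1021 mol; n(e⁻) = 3 × 0.1021 = 0.3063 mol
Q = 0.3063 × 96500 / 0.949 = 31150 C
t = 31150 / 23.7 = 1314 s = 21.9 min

21.9 min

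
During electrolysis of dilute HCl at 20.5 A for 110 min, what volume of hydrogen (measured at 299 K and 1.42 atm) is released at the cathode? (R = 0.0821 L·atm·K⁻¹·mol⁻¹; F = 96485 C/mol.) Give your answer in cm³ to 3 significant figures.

Q = 20.5 A × 6600 s = 1.353×10^5 C
n(e⁻) = Q/F = 1.353×10^5/96485 = 1.402 mol
2H⁺ + 2e⁻ → H₂, so n(H₂) = 1.402 / 2 = 0.7010 mol
V = nRT/P = 0.7010 × 0.0821 × 299 / 1.42 = 12.12 L
= 12100 cm³

12100 cm³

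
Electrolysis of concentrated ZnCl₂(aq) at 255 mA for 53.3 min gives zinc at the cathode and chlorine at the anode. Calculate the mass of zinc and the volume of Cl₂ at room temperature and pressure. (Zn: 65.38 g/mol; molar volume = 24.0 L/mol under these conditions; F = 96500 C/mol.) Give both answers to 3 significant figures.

0.276 g Zn; 0.101 L Cl₂

Q = 0.255 × 3198 = 815.5 C; n(e⁻) = 815.5 / 96500 = 0.008451 mol
Cathode: Zn²⁺ + 2e⁻ → Zn → n(Zn) = 0.008451/2 = 0.004226 mol → 0.276 g
Anode: 2Cl⁻ → Cl₂ + 2e⁻ → n(Cl₂) = 0.008451/2 = 0.004226 mol → 0.101 L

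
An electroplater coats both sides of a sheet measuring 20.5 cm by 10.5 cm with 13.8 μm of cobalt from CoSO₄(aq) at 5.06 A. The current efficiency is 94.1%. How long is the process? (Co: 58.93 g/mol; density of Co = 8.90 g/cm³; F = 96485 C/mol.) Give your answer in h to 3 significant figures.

1.01 h

Plated area = 2 × 20.5 × 10.5 = 430.5 cm²
Volume = 430.5 × 13.8×10⁻⁴ cm = 0.5941 cm³
m(Co) = 0.5941 × 8.90 = 5.287 g
n(Co) = 5.287 / 58.93 = 0.08972 mol; n(e⁻) = 2 × 0.08972 = 0.1794 mol
Q = 0.1794 × 96485 / 0.941 = 18390 C
t = 18390 / 5.06 = 3634 s = 1.01 h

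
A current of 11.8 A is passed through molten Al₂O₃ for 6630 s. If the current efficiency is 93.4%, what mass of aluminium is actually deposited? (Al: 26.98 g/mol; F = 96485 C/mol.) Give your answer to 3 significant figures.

Q = 11.8 × 6630 = 78230 C
n(e⁻) = 78230 / 96485 = 0.8108 mol
Al³⁺ + 3e⁻ → Al, so theoretical m(Al) = 0.2703 × 26.98 = 7.293 g
Actual mass = 93.4% × 7.293 = 6.81 g

6.81 g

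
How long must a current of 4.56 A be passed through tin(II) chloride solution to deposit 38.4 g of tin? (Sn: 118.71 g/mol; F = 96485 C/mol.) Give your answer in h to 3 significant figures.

n(Sn) = 38.4 / 118.71 = 0.3235 mol
Sn²⁺ + 2e⁻ → Sn, so n(e⁻) = 2 × 0.3235 = 0.6470 mol
Q = 0.6470 × 96485 = 62430 C
t = Q / I = 62430 / 4.56 = 13690 s = 3.80 h

3.80 h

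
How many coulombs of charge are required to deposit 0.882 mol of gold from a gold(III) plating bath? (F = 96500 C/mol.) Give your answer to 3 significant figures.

Au³⁺ + 3e⁻ → Au, so n(e⁻) = 3 × 0.882 = 2.646 mol
Q = 2.646 × 96500 = 2.553×10^5 C

2.55×10^5 C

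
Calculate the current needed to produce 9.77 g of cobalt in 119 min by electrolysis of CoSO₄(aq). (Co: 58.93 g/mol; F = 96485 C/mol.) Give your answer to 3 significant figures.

n(Co) = 9.77 / 58.93 = 0.1658 mol
Co²⁺ + 2e⁻ → Co, so n(e⁻) = 2 × 0.1658 = 0.3316 mol
Q = 0.3316 × 96485 = 31990 C
I = Q / t = 31990 / 7140 s = 4.48 A

4.48 A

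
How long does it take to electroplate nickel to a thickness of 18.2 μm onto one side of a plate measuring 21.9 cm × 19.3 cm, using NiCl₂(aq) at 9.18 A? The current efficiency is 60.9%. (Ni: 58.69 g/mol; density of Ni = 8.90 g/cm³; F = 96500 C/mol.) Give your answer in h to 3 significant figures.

Plated area = 21.9 × 19.3 = 422.7 cm²
Volume = 422.7 × 18.2×10⁻⁴ cm = 0.7693 cm³
m(Ni) = 0.7693 × 8.90 = 6.847 g
n(Ni) = 6.847 / 58.69 = 0.1167 mol; n(e⁻) = 2 × 0.1167 = 0.2334 mol
Q = 0.2334 × 96500 / 0.609 = 36980 C
t = 36980 / 9.18 = 4028 s = 1.12 h

1.12 h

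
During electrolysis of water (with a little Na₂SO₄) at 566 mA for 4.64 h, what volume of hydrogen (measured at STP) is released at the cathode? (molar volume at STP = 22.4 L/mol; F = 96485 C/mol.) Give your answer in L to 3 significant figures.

1.10 L

Q = 0.566 A × 16704 s = 9454 C
Moles of electrons = 9454 / 96485 = 0.09798 mol
2H⁺ + 2e⁻ → H₂, so n(H₂) = 0.09798 / 2 = 0.04899 mol
V = 0.04899 × 22.4 = 1.097 L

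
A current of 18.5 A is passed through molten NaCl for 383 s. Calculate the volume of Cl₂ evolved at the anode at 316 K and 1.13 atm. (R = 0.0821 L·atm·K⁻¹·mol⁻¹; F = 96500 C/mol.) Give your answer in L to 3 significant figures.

Charge passed = 18.5 × 383 = 7086 C
n(e⁻) = Q/F = 7086/96500 = 0.07343 mol
2Cl⁻ → Cl₂ + 2e⁻, so n(Cl₂) = 0.07343 / 2 = 0.03672 mol
V = nRT/P = 0.03672 × 0.0821 × 316 / 1.13 = 0.8431 L

0.843 L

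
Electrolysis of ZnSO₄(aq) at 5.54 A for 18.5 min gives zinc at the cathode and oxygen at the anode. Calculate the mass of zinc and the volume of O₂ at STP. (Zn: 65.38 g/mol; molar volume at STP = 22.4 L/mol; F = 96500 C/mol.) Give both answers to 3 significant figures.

2.08 g Zn; 0.357 L O₂

Q = 5.54 × 1110 = 6149 C; n(e⁻) = 6149 / 96500 = 0.06372 mol
Cathode: Zn²⁺ + 2e⁻ → Zn → n(Zn) = 0.06372/2 = 0.03186 mol → 2.08 g
Anode: 2H₂O → O₂ + 4H⁺ + 4e⁻ → n(O₂) = 0.06372/4 = 0.01593 mol → 0.357 L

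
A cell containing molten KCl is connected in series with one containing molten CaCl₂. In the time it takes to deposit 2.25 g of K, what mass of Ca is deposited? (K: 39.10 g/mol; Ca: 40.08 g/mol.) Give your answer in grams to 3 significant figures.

1.15 g

n(K) = 2.25 / 39.10 = 0.05754 mol
K⁺ + e⁻ → K, so n(e⁻) = 0.05754 mol
In series, the same 0.05754 mol of electrons flows through the second cell.
Ca²⁺ + 2e⁻ → Ca, so n(Ca) = 0.05754 / 2 = 0.02877 mol
m(Ca) = 0.02877 × 40.08 = 1.15 g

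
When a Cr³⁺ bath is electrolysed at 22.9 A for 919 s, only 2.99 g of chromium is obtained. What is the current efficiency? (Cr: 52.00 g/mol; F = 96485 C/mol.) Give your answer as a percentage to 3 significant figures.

Q = 22.9 × 919 = 21050 C
n(e⁻) = 21050 / 96485 = 0.2182 mol
Cr³⁺ + 3e⁻ → Cr, so theoretical n(Cr) = 0.07273 mol → 3.782 g
Efficiency = 2.99 / 3.782 = 0.7906 = 79.1%

79.1%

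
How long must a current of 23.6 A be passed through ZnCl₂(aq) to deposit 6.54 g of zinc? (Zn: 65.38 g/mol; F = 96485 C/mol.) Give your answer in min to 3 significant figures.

n(Zn) = 6.54 / 65.38 = 0.1000 mol
Zn²⁺ + 2e⁻ → Zn, so n(e⁻) = 2 × 0.1000 = 0.2000 mol
Q = 0.2000 × 96485 = 19300 C
t = Q / I = 19300 / 23.6 = 817.8 s = 13.6 min

13.6 min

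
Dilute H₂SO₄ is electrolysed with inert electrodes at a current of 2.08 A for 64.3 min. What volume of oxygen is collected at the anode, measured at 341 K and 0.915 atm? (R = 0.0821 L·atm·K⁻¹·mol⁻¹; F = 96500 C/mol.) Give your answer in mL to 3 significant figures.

636 mL

Q = It = 2.08 × 3858 = 8025 C
n(e⁻) = 8025 / 96500 = 0.08316 mol
2H₂O → O₂ + 4H⁺ + 4e⁻, so n(O₂) = 0.08316 / 4 = 0.02079 mol
V = nRT/P = 0.02079 × 0.0821 × 341 / 0.915 = 0.6361 L
= 636 mL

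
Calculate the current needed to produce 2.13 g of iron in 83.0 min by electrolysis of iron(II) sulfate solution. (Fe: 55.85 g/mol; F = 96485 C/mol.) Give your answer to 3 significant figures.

1.48 A

n(Fe) = 2.13 / 55.85 = 0.03814 mol
Fe²⁺ + 2e⁻ → Fe, so n(e⁻) = 2 × 0.03814 = 0.07628 mol
Q = 0.07628 × 96485 = 7360 C
I = Q / t = 7360 / 4980 s = 1.48 A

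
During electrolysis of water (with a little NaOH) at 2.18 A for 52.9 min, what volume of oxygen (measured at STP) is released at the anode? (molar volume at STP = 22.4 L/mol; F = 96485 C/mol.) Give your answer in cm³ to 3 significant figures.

Q = 2.18 A × 3174 s = 6919 C
n(e⁻) = Q/F = 6919/96485 = 0.07171 mol
2H₂O → O₂ + 4H⁺ + 4e⁻, so n(O₂) = 0.07171 / 4 = 0.01793 mol
V = 0.01793 × 22.4 = 0.4016 L
= 402 cm³

402 cm³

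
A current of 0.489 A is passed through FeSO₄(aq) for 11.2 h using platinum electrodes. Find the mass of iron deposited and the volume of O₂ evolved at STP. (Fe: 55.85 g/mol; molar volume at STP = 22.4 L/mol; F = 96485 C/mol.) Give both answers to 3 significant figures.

Q = 0.489 × 40320 = 19720 C; n(e⁻) = 19720 / 96485 = 0.2044 mol
Cathode: Fe²⁺ + 2e⁻ → Fe → n(Fe) = 0.2044/2 = 0.1022 mol → 5.71 g
Anode: 2H₂O → O₂ + 4H⁺ + 4e⁻ → n(O₂) = 0.2044/4 = 0.05110 mol → 1.14 L

5.71 g Fe; 1.14 L O₂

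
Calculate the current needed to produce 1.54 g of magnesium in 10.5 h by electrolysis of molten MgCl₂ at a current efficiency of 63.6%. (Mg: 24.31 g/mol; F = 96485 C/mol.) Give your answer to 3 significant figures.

n(Mg) = 1.54 / 24.31 = 0.06335 mol
Mg²⁺ + 2e⁻ → Mg, so n(e⁻) = 2 × 0.06335 = 0.1267 mol
Q = 0.1267 × 96485 / 0.636 = 19220 C
I = Q / t = 19220 / 37800 s = 0.508 A

0.508 A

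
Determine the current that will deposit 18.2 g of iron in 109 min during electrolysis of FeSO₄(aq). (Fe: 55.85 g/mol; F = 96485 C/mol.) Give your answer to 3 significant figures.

9.62 A

n(Fe) = 18.2 / 55.85 = 0.3259 mol
Fe²⁺ + 2e⁻ → Fe, so n(e⁻) = 2 × 0.3259 = 0.6518 mol
Q = 0.6518 × 96485 = 62890 C
I = Q / t = 62890 / 6540 s = 9.62 A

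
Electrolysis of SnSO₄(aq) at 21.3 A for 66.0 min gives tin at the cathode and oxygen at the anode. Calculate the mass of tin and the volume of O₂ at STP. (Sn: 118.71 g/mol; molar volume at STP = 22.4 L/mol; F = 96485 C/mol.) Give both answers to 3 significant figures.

51.9 g Sn; 4.90 L O₂

Q = 21.3 × 3960 = 84350 C; n(e⁻) = 84350 / 96485 = 0.8742 mol
Cathode: Sn²⁺ + 2e⁻ → Sn → n(Sn) = 0.8742/2 = 0.4371 mol → 51.9 g
Anode: 2H₂O → O₂ + 4H⁺ + 4e⁻ → n(O₂) = 0.8742/4 = 0.2186 mol → 4.90 L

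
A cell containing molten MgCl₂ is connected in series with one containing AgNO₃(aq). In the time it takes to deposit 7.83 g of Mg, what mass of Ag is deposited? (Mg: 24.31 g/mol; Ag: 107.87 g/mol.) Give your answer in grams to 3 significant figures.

69.5 g

n(Mg) = 7.83 / 24.31 = 0.3221 mol
Mg²⁺ + 2e⁻ → Mg, so n(e⁻) = 2 × 0.3221 = 0.6442 mol
In series, the same 0.6442 mol of electrons flows through the second cell.
Ag⁺ + e⁻ → Ag, so n(Ag) = 0.6442 mol
m(Ag) = 0.6442 × 107.87 = 69.5 g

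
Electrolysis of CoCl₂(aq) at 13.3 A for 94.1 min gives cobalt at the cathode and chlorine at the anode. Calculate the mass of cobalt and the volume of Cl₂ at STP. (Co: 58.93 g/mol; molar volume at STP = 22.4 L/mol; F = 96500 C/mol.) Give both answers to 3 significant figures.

22.9 g Co; 8.72 L Cl₂

Q = 13.3 × 5646 = 75090 C; n(e⁻) = 75090 / 96500 = 0.7781 mol
Cathode: Co²⁺ + 2e⁻ → Co → n(Co) = 0.7781/2 = 0.3891 mol → 22.9 g
Anode: 2Cl⁻ → Cl₂ + 2e⁻ → n(Cl₂) = 0.7781/2 = 0.3891 mol → 8.72 L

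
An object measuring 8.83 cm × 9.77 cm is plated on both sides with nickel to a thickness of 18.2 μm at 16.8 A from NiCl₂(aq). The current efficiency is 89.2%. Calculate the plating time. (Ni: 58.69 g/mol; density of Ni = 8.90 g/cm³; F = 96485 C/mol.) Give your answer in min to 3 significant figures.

10.2 min

Plated area = 2 × 8.83 × 9.77 = 172.5 cm²
Volume = 172.5 × 18.2×10⁻⁴ cm = 0.3140 cm³
m(Ni) = 0.3140 × 8.90 = 2.795 g
n(Ni) = 2.795 / 58.69 = 0.04762 mol; n(e⁻) = 2 × 0.04762 = 0.09524 mol
Q = 0.09524 × 96485 / 0.892 = 10300 C
t = 10300 / 16.8 = 613.1 s = 10.2 min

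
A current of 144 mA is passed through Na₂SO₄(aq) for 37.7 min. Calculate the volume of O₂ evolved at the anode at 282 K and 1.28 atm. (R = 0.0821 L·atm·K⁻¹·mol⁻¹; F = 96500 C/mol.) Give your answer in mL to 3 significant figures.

Charge passed = 0.144 × 2262 = 325.7 C
n(e⁻) = Q/F = 325.7/96500 = 0.003375 mol
2H₂O → O₂ + 4H⁺ + 4e⁻, so n(O₂) = 0.003375 / 4 = 8.438×10^-4 mol
V = nRT/P = 8.438×10^-4 × 0.0821 × 282 / 1.28 = 0.01526 L
= 15.3 mL

15.3 mL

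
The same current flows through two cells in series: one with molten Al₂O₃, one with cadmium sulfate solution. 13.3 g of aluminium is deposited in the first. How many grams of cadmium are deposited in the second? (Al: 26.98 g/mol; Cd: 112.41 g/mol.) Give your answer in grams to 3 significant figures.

n(Al) = 13.3 / 26.98 = 0.4930 mol
Al³⁺ + 3e⁻ → Al, so n(e⁻) = 3 × 0.4930 = 1.479 mol
Same current for the same time ⇒ same n(e⁻) = 1.479 mol in both cells.
Cd²⁺ + 2e⁻ → Cd, so n(Cd) = 1.479 / 2 = 0.7395 mol
m(Cd) = 0.7395 × 112.41 = 83.1 g

83.1 g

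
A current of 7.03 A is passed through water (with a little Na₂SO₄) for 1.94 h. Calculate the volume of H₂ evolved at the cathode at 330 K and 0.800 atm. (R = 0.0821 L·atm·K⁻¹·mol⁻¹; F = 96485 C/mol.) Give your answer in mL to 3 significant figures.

Charge passed = 7.03 × 6984 = 49100 C
Moles of electrons = 49100 / 96485 = 0.5089 mol
2H⁺ + 2e⁻ → H₂, so n(H₂) = 0.5089 / 2 = 0.2545 mol
V = nRT/P = 0.2545 × 0.0821 × 330 / 0.800 = 8.619 L
= 8620 mL

8620 mL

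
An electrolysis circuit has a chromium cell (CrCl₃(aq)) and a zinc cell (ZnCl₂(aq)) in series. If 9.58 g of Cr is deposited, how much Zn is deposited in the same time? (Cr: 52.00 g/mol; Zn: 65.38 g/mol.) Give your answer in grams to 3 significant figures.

n(Cr) = 9.58 / 52.00 = 0.1842 mol
Cr³⁺ + 3e⁻ → Cr, so n(e⁻) = 3 × 0.1842 = 0.5526 mol
Since the cells are in series, n(e⁻) in the Zn cell is also 0.5526 mol.
Zn²⁺ + 2e⁻ → Zn, so n(Zn) = 0.5526 / 2 = 0.2763 mol
m(Zn) = 0.2763 × 65.38 = 18.1 g

18.1 g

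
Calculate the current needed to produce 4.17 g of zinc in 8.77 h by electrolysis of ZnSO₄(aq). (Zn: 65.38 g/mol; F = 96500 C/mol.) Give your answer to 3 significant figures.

n(Zn) = 4.17 / 65.38 = 0.06378 mol
Zn²⁺ + 2e⁻ → Zn, so n(e⁻) = 2 × 0.06378 = 0.1276 mol
Q = 0.1276 × 96500 = 12310 C
I = Q / t = 12310 / 31572 s = 0.390 A

0.390 A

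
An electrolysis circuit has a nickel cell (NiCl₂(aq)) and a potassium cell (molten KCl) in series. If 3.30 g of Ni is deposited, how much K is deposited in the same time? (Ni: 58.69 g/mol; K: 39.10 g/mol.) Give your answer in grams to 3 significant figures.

4.40 g

n(Ni) = 3.30 / 58.69 = 0.05623 mol
Ni²⁺ + 2e⁻ → Ni, so n(e⁻) = 2 × 0.05623 = 0.1125 mol
In series, the same 0.1125 mol of electrons flows through the second cell.
K⁺ + e⁻ → K, so n(K) = 0.1125 mol
m(K) = 0.1125 × 39.10 = 4.40 g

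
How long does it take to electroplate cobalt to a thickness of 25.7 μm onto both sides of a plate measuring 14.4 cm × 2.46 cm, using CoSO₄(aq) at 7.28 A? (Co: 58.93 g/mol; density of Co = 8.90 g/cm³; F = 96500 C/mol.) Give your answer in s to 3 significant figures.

729 s

Plated area = 2 × 14.4 × 2.46 = 70.85 cm²
Volume = 70.85 × 25.7×10⁻⁴ cm = 0.1821 cm³
m(Co) = 0.1821 × 8.90 = 1.621 g
n(Co) = 1.621 / 58.93 = 0.02751 mol; n(e⁻) = 2 × 0.02751 = 0.05502 mol
Q = 0.05502 × 96500 = 5309 C
t = 5309 / 7.28 = 729.3 s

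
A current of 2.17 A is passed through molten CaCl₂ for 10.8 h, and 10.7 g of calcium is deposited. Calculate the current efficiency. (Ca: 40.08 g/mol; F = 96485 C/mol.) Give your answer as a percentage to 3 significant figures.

61.1%

Q = 2.17 × 38880 = 84370 C
n(e⁻) = 84370 / 96485 = 0.8744 mol
Ca²⁺ + 2e⁻ → Ca, so theoretical n(Ca) = 0.4372 mol → 17.52 g
Efficiency = 10.7 / 17.52 = 0.6107 = 61.1%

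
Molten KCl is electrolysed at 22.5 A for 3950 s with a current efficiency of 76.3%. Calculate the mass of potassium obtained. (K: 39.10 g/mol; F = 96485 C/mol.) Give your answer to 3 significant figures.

Q = 22.5 × 3950 = 88880 C
n(e⁻) = 88880 / 96485 = 0.9212 mol
K⁺ + e⁻ → K, so theoretical m(K) = 0.9212 × 39.10 = 36.02 g
Actual mass = 76.3% × 36.02 = 27.5 g

27.5 g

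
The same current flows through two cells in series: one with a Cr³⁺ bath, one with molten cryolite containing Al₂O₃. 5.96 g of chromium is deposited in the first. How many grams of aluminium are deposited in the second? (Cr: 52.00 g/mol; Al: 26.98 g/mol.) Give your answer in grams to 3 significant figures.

3.09 g

n(Cr) = 5.96 / 52.00 = 0.1146 mol
Cr³⁺ + 3e⁻ → Cr, so n(e⁻) = 3 × 0.1146 = 0.3438 mol
In series, the same 0.3438 mol of electrons flows through the second cell.
Al³⁺ + 3e⁻ → Al, so n(Al) = 0.3438 / 3 = 0.1146 mol
m(Al) = 0.1146 × 26.98 = 3.09 g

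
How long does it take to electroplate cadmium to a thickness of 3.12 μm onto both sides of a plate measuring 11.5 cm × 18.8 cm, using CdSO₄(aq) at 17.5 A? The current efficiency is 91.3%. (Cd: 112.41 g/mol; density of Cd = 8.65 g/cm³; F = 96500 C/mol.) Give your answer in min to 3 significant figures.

2.09 min

Plated area = 2 × 11.5 × 18.8 = 432.4 cm²
Volume = 432.4 × 3.12×10⁻⁴ cm = 0.1349 cm³
m(Cd) = 0.1349 × 8.65 = 1.167 g
n(Cd) = 1.167 / 112.41 = 0.01038 mol; n(e⁻) = 2 × 0.01038 = 0.02076 mol
Q = 0.02076 × 96500 / 0.913 = 2194 C
t = 2194 / 17.5 = 125.4 s = 2.09 min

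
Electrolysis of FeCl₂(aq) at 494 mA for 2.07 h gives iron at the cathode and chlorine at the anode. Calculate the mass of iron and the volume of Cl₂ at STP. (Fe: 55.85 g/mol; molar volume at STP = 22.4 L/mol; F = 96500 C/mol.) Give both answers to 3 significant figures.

1.07 g Fe; 0.427 L Cl₂

Q = 0.494 × 7452 = 3681 C; n(e⁻) = 3681 / 96500 = 0.03815 mol
Cathode: Fe²⁺ + 2e⁻ → Fe → n(Fe) = 0.03815/2 = 0.01908 mol → 1.07 g
Anode: 2Cl⁻ → Cl₂ + 2e⁻ → n(Cl₂) = 0.03815/2 = 0.01908 mol → 0.427 L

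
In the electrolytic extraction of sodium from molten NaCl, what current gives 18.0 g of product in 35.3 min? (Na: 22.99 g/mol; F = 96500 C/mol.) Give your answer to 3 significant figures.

n(Na) = 18.0 / 22.99 = 0.7829 mol
Na⁺ + e⁻ → Na, so n(e⁻) = 0.7829 mol
Q = 0.7829 × 96500 = 75550 C
I = Q / t = 75550 / 2118 s = 35.7 A

35.7 A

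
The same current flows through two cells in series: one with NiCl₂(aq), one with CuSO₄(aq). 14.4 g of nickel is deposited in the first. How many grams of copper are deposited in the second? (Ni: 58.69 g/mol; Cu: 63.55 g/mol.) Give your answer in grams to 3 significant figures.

15.6 g

n(Ni) = 14.4 / 58.69 = 0.2454 mol
Ni²⁺ + 2e⁻ → Ni, so n(e⁻) = 2 × 0.2454 = 0.4908 mol
The cells are in series, so the same charge (and hence the same n(e⁻) = 0.4908 mol) passes through both.
Cu²⁺ + 2e⁻ → Cu, so n(Cu) = 0.4908 / 2 = 0.2454 mol
m(Cu) = 0.2454 × 63.55 = 15.6 g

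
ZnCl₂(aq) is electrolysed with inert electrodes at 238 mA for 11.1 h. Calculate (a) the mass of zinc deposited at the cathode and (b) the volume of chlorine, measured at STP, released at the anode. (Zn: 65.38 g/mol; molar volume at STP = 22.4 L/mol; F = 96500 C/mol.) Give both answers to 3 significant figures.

3.22 g Zn; 1.10 L Cl₂

Q = 0.238 × 39960 = 9510 C; n(e⁻) = 9510 / 96500 = 0.09855 mol
Cathode: Zn²⁺ + 2e⁻ → Zn → n(Zn) = 0.09855/2 = 0.04928 mol → 3.22 g
Anode: 2Cl⁻ → Cl₂ + 2e⁻ → n(Cl₂) = 0.09855/2 = 0.04928 mol → 1.10 L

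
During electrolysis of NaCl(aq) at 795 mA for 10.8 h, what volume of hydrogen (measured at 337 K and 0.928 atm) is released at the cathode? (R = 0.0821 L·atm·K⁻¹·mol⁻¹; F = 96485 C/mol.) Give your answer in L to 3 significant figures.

4.78 L

Charge passed = 0.795 × 38880 = 30910 C
n(e⁻) = Q/F = 30910/96485 = 0.3204 mol
2H⁺ + 2e⁻ → H₂, so n(H₂) = 0.3204 / 2 = 0.1602 mol
V = nRT/P = 0.1602 × 0.0821 × 337 / 0.928 = 4.776 L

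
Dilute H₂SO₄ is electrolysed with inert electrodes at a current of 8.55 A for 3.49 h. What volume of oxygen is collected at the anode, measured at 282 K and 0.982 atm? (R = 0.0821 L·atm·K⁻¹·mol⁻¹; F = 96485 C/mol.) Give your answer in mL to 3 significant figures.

Charge passed = 8.55 × 12564 = 1.074×10^5 C
n(e⁻) = 1.074×10^5 / 96485 = 1.113 mol
2H₂O → O₂ + 4H⁺ + 4e⁻, so n(O₂) = 1.113 / 4 = 0.2783 mol
V = nRT/P = 0.2783 × 0.0821 × 282 / 0.982 = 6.561 L
= 6560 mL

6560 mL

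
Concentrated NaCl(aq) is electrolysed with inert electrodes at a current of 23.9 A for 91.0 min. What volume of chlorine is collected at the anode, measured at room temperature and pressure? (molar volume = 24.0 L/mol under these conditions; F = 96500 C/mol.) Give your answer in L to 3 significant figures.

16.2 L

Charge passed = 23.9 × 5460 = 1.305×10^5 C
Moles of electrons = 1.305×10^5 / 96500 = 1.352 mol
2Cl⁻ → Cl₂ + 2e⁻, so n(Cl₂) = 1.352 / 2 = 0.6760 mol
V = 0.6760 × 24.0 = 16.22 L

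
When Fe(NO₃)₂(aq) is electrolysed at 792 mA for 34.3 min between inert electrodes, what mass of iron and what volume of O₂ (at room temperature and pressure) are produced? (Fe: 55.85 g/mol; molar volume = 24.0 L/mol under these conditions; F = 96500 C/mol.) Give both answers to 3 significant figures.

Q = 0.792 × 2058 = 1630 C; n(e⁻) = 1630 / 96500 = 0.01689 mol
Cathode: Fe²⁺ + 2e⁻ → Fe → n(Fe) = 0.01689/2 = 0.008445 mol → 0.472 g
Anode: 2H₂O → O₂ + 4H⁺ + 4e⁻ → n(O₂) = 0.01689/4 = 0.004223 mol → 0.101 L

0.472 g Fe; 0.101 L O₂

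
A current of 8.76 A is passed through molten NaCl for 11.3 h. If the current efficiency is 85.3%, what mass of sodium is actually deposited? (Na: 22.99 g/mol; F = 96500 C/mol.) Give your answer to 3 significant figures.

72.4 g

Q = 8.76 × 40680 = 3.564×10^5 C
n(e⁻) = 3.564×10^5 / 96500 = 3.693 mol
Na⁺ + e⁻ → Na, so theoretical m(Na) = 3.693 × 22.99 = 84.90 g
Actual mass = 85.3% × 84.90 = 72.4 g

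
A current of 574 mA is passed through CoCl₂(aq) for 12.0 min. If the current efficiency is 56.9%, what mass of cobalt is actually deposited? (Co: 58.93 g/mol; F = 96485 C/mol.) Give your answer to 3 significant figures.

Q = 0.574 × 720 = 413.3 C
n(e⁻) = 413.3 / 96485 = 0.004284 mol
Co²⁺ + 2e⁻ → Co, so theoretical m(Co) = 0.002142 × 58.93 = 0.1262 g
Actual mass = 56.9% × 0.1262 = 0.0718 g

0.0718 g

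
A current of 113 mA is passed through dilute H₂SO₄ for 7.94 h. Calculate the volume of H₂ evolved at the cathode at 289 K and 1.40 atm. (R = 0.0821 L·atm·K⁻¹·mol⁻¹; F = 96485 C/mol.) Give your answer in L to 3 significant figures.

0.284 L

Charge passed = 0.113 × 28584 = 3230 C
n(e⁻) = Q/F = 3230/96485 = 0.03348 mol
2H⁺ + 2e⁻ → H₂, so n(H₂) = 0.03348 / 2 = 0.01674 mol
V = nRT/P = 0.01674 × 0.0821 × 289 / 1.40 = 0.2837 L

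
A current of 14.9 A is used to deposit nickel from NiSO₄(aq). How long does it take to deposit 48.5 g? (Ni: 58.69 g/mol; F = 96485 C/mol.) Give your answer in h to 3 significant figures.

n(Ni) = 48.5 / 58.69 = 0.8264 mol
Ni²⁺ + 2e⁻ → Ni, so n(e⁻) = 2 × 0.8264 = 1.653 mol
Q = 1.653 × 96485 = 1.595×10^5 C
t = Q / I = 1.595×10^5 / 14.9 = 10700 s = 2.97 h

2.97 h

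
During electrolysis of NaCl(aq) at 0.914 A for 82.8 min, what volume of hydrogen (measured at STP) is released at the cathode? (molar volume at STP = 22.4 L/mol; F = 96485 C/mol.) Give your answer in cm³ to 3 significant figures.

527 cm³

Charge passed = 0.914 × 4968 = 4541 C
Moles of electrons = 4541 / 96485 = 0.04706 mol
2H⁺ + 2e⁻ → H₂, so n(H₂) = 0.04706 / 2 = 0.02353 mol
V = 0.02353 × 22.4 = 0.5271 L
= 527 cm³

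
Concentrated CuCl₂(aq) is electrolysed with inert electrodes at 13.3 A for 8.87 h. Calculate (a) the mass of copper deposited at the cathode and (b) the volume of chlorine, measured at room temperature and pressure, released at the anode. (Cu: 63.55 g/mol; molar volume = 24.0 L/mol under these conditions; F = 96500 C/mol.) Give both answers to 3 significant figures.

Q = 13.3 × 31932 = 4.247×10^5 C; n(e⁻) = 4.247×10^5 / 96500 = 4.401 mol
Cathode: Cu²⁺ + 2e⁻ → Cu → n(Cu) = 4.401/2 = 2.201 mol → 140 g
Anode: 2Cl⁻ → Cl₂ + 2e⁻ → n(Cl₂) = 4.401/2 = 2.201 mol → 52.8 L

140 g Cu; 52.8 L Cl₂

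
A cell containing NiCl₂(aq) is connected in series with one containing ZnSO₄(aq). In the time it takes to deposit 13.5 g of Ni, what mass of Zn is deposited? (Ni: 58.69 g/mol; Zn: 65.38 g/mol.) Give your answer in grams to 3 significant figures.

n(Ni) = 13.5 / 58.69 = 0.2300 mol
Ni²⁺ + 2e⁻ → Ni, so n(e⁻) = 2 × 0.2300 = 0.4600 mol
Same current for the same time ⇒ same n(e⁻) = 0.4600 mol in both cells.
Zn²⁺ + 2e⁻ → Zn, so n(Zn) = 0.4600 / 2 = 0.2300 mol
m(Zn) = 0.2300 × 65.38 = 15.0 g

15.0 g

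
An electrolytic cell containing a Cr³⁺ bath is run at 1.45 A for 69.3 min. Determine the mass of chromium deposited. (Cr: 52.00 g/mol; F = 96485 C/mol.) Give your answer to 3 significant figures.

Charge passed = 1.45 × 4158 = 6029 C
n(e⁻) = 6029 / 96485 = 0.06249 mol
Cr³⁺ + 3e⁻ → Cr, so n(Cr) = 0.06249 / 3 = 0.02083 mol
m = 0.02083 × 52.00 = 1.08 g

1.08 g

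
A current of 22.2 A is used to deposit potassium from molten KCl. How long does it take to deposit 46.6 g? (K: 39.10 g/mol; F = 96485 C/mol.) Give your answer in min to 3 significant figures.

n(K) = 46.6 / 39.10 = 1.192 mol
K⁺ + e⁻ → K, so n(e⁻) = 1.192 mol
Q = 1.192 × 96485 = 1.150×10^5 C
t = Q / I = 1.150×10^5 / 22.2 = 5180 s = 86.3 min

86.3 min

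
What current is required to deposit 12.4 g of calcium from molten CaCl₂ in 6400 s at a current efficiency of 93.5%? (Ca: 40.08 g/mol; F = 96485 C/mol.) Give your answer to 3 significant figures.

9.98 A

n(Ca) = 12.4 / 40.08 = 0.3094 mol
Ca²⁺ + 2e⁻ → Ca, so n(e⁻) = 2 × 0.3094 = 0.6188 mol
Q = 0.6188 × 96485 / 0.935 = 63860 C
I = Q / t = 63860 / 6400 s = 9.98 A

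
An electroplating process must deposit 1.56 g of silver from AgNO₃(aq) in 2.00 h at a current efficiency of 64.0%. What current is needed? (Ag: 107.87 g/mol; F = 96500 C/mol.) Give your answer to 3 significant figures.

n(Ag) = 1.56 / 107.87 = 0.01446 mol
Ag⁺ + e⁻ → Ag, so n(e⁻) = 0.01446 mol
Q = 0.01446 × 96500 / 0.640 = 2180 C
I = Q / t = 2180 / 7200 s = 0.303 A

0.303 A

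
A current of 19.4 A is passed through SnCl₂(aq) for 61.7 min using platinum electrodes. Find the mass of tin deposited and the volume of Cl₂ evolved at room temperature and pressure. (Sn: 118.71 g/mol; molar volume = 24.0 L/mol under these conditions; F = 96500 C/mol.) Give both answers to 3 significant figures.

44.2 g Sn; 8.93 L Cl₂

Q = 19.4 × 3702 = 71820 C; n(e⁻) = 71820 / 96500 = 0.7442 mol
Cathode: Sn²⁺ + 2e⁻ → Sn → n(Sn) = 0.7442/2 = 0.3721 mol → 44.2 g
Anode: 2Cl⁻ → Cl₂ + 2e⁻ → n(Cl₂) = 0.7442/2 = 0.3721 mol → 8.93 L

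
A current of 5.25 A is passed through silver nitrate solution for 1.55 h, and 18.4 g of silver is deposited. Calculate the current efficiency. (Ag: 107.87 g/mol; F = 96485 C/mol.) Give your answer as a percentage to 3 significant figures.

Q = 5.25 × 5580 = 29300 C
n(e⁻) = 29300 / 96485 = 0.3037 mol
Ag⁺ + e⁻ → Ag, so theoretical n(Ag) = 0.3037 mol → 32.76 g
Efficiency = 18.4 / 32.76 = 0.5617 = 56.2%

56.2%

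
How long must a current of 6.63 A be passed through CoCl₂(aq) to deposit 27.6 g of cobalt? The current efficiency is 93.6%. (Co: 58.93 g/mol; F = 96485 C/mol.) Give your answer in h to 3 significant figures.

n(Co) = 27.6 / 58.93 = 0.4684 mol
Co²⁺ + 2e⁻ → Co, so n(e⁻) = 2 × 0.4684 = 0.9368 mol
Q = 0.9368 × 96485 / 0.936 = 96570 C
t = Q / I = 96570 / 6.63 = 14570 s = 4.05 h

4.05 h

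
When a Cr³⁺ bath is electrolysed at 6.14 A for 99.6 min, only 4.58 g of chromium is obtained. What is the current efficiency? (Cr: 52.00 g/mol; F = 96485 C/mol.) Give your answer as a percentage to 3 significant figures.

69.5%

Q = 6.14 × 5976 = 36690 C
n(e⁻) = 36690 / 96485 = 0.3803 mol
Cr³⁺ + 3e⁻ → Cr, so theoretical n(Cr) = 0.1268 mol → 6.594 g
Efficiency = 4.58 / 6.594 = 0.6946 = 69.5%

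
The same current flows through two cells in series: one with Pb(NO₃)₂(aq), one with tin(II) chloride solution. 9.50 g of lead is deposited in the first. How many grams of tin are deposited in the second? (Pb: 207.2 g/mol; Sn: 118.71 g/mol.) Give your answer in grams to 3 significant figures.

n(Pb) = 9.50 / 207.2 = 0.04585 mol
Pb²⁺ + 2e⁻ → Pb, so n(e⁻) = 2 × 0.04585 = 0.09170 mol
In series, the same 0.09170 mol of electrons flows through the second cell.
Sn²⁺ + 2e⁻ → Sn, so n(Sn) = 0.09170 / 2 = 0.04585 mol
m(Sn) = 0.04585 × 118.71 = 5.44 g

5.44 g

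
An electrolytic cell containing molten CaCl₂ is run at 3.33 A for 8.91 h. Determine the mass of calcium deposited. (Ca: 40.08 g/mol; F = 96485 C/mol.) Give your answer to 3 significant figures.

Q = 3.33 A × 32076 s = 1.068×10^5 C
n(e⁻) = 1.068×10^5 / 96485 = 1.107 mol
Ca²⁺ + 2e⁻ → Ca, so n(Ca) = 1.107 / 2 = 0.5535 mol
m = 0.5535 × 40.08 = 22.2 g

22.2 g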